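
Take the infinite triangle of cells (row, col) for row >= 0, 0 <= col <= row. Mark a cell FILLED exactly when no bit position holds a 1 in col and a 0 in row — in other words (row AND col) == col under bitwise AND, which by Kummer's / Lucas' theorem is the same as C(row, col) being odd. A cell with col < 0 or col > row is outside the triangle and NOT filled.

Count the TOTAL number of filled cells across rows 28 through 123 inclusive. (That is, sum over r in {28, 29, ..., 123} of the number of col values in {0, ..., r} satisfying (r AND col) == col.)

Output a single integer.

Answer: 1728

Derivation:
r28=11100 pc3: +8 =8
r29=11101 pc4: +16 =24
r30=11110 pc4: +16 =40
r31=11111 pc5: +32 =72
r32=100000 pc1: +2 =74
r33=100001 pc2: +4 =78
r34=100010 pc2: +4 =82
r35=100011 pc3: +8 =90
r36=100100 pc2: +4 =94
r37=100101 pc3: +8 =102
r38=100110 pc3: +8 =110
r39=100111 pc4: +16 =126
r40=101000 pc2: +4 =130
r41=101001 pc3: +8 =138
r42=101010 pc3: +8 =146
r43=101011 pc4: +16 =162
r44=101100 pc3: +8 =170
r45=101101 pc4: +16 =186
r46=101110 pc4: +16 =202
r47=101111 pc5: +32 =234
r48=110000 pc2: +4 =238
r49=110001 pc3: +8 =246
r50=110010 pc3: +8 =254
r51=110011 pc4: +16 =270
r52=110100 pc3: +8 =278
r53=110101 pc4: +16 =294
r54=110110 pc4: +16 =310
r55=110111 pc5: +32 =342
r56=111000 pc3: +8 =350
r57=111001 pc4: +16 =366
r58=111010 pc4: +16 =382
r59=111011 pc5: +32 =414
r60=111100 pc4: +16 =430
r61=111101 pc5: +32 =462
r62=111110 pc5: +32 =494
r63=111111 pc6: +64 =558
r64=1000000 pc1: +2 =560
r65=1000001 pc2: +4 =564
r66=1000010 pc2: +4 =568
r67=1000011 pc3: +8 =576
r68=1000100 pc2: +4 =580
r69=1000101 pc3: +8 =588
r70=1000110 pc3: +8 =596
r71=1000111 pc4: +16 =612
r72=1001000 pc2: +4 =616
r73=1001001 pc3: +8 =624
r74=1001010 pc3: +8 =632
r75=1001011 pc4: +16 =648
r76=1001100 pc3: +8 =656
r77=1001101 pc4: +16 =672
r78=1001110 pc4: +16 =688
r79=1001111 pc5: +32 =720
r80=1010000 pc2: +4 =724
r81=1010001 pc3: +8 =732
r82=1010010 pc3: +8 =740
r83=1010011 pc4: +16 =756
r84=1010100 pc3: +8 =764
r85=1010101 pc4: +16 =780
r86=1010110 pc4: +16 =796
r87=1010111 pc5: +32 =828
r88=1011000 pc3: +8 =836
r89=1011001 pc4: +16 =852
r90=1011010 pc4: +16 =868
r91=1011011 pc5: +32 =900
r92=1011100 pc4: +16 =916
r93=1011101 pc5: +32 =948
r94=1011110 pc5: +32 =980
r95=1011111 pc6: +64 =1044
r96=1100000 pc2: +4 =1048
r97=1100001 pc3: +8 =1056
r98=1100010 pc3: +8 =1064
r99=1100011 pc4: +16 =1080
r100=1100100 pc3: +8 =1088
r101=1100101 pc4: +16 =1104
r102=1100110 pc4: +16 =1120
r103=1100111 pc5: +32 =1152
r104=1101000 pc3: +8 =1160
r105=1101001 pc4: +16 =1176
r106=1101010 pc4: +16 =1192
r107=1101011 pc5: +32 =1224
r108=1101100 pc4: +16 =1240
r109=1101101 pc5: +32 =1272
r110=1101110 pc5: +32 =1304
r111=1101111 pc6: +64 =1368
r112=1110000 pc3: +8 =1376
r113=1110001 pc4: +16 =1392
r114=1110010 pc4: +16 =1408
r115=1110011 pc5: +32 =1440
r116=1110100 pc4: +16 =1456
r117=1110101 pc5: +32 =1488
r118=1110110 pc5: +32 =1520
r119=1110111 pc6: +64 =1584
r120=1111000 pc4: +16 =1600
r121=1111001 pc5: +32 =1632
r122=1111010 pc5: +32 =1664
r123=1111011 pc6: +64 =1728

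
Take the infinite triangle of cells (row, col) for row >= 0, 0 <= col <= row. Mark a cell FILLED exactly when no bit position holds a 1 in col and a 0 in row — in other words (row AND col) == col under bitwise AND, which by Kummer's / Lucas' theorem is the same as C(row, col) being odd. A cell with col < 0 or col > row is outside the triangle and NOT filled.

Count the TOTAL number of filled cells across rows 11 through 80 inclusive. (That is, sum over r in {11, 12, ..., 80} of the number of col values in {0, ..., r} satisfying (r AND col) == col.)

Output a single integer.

Answer: 858

Derivation:
r11=1011 pc3: +8 =8
r12=1100 pc2: +4 =12
r13=1101 pc3: +8 =20
r14=1110 pc3: +8 =28
r15=1111 pc4: +16 =44
r16=10000 pc1: +2 =46
r17=10001 pc2: +4 =50
r18=10010 pc2: +4 =54
r19=10011 pc3: +8 =62
r20=10100 pc2: +4 =66
r21=10101 pc3: +8 =74
r22=10110 pc3: +8 =82
r23=10111 pc4: +16 =98
r24=11000 pc2: +4 =102
r25=11001 pc3: +8 =110
r26=11010 pc3: +8 =118
r27=11011 pc4: +16 =134
r28=11100 pc3: +8 =142
r29=11101 pc4: +16 =158
r30=11110 pc4: +16 =174
r31=11111 pc5: +32 =206
r32=100000 pc1: +2 =208
r33=100001 pc2: +4 =212
r34=100010 pc2: +4 =216
r35=100011 pc3: +8 =224
r36=100100 pc2: +4 =228
r37=100101 pc3: +8 =236
r38=100110 pc3: +8 =244
r39=100111 pc4: +16 =260
r40=101000 pc2: +4 =264
r41=101001 pc3: +8 =272
r42=101010 pc3: +8 =280
r43=101011 pc4: +16 =296
r44=101100 pc3: +8 =304
r45=101101 pc4: +16 =320
r46=101110 pc4: +16 =336
r47=101111 pc5: +32 =368
r48=110000 pc2: +4 =372
r49=110001 pc3: +8 =380
r50=110010 pc3: +8 =388
r51=110011 pc4: +16 =404
r52=110100 pc3: +8 =412
r53=110101 pc4: +16 =428
r54=110110 pc4: +16 =444
r55=110111 pc5: +32 =476
r56=111000 pc3: +8 =484
r57=111001 pc4: +16 =500
r58=111010 pc4: +16 =516
r59=111011 pc5: +32 =548
r60=111100 pc4: +16 =564
r61=111101 pc5: +32 =596
r62=111110 pc5: +32 =628
r63=111111 pc6: +64 =692
r64=1000000 pc1: +2 =694
r65=1000001 pc2: +4 =698
r66=1000010 pc2: +4 =702
r67=1000011 pc3: +8 =710
r68=1000100 pc2: +4 =714
r69=1000101 pc3: +8 =722
r70=1000110 pc3: +8 =730
r71=1000111 pc4: +16 =746
r72=1001000 pc2: +4 =750
r73=1001001 pc3: +8 =758
r74=1001010 pc3: +8 =766
r75=1001011 pc4: +16 =782
r76=1001100 pc3: +8 =790
r77=1001101 pc4: +16 =806
r78=1001110 pc4: +16 =822
r79=1001111 pc5: +32 =854
r80=1010000 pc2: +4 =858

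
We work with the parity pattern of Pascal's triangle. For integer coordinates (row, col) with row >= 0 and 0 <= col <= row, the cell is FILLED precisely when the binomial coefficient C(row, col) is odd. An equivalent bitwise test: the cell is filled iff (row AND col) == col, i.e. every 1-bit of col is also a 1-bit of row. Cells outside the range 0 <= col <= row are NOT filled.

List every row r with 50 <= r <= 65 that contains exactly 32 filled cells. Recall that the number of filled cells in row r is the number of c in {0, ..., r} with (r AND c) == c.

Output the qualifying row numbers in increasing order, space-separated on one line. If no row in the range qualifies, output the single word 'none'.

Answer: 55 59 61 62

Derivation:
Row r has 2^popcount(r) filled cells, so we need popcount(r) = log2(32) = 5.
Scan r = 50..65 and keep those with exactly 5 one-bits:
r=50=110010 popcount=3 -> skip
r=51=110011 popcount=4 -> skip
r=52=110100 popcount=3 -> skip
r=53=110101 popcount=4 -> skip
r=54=110110 popcount=4 -> skip
r=55=110111 popcount=5 -> KEEP
r=56=111000 popcount=3 -> skip
r=57=111001 popcount=4 -> skip
r=58=111010 popcount=4 -> skip
r=59=111011 popcount=5 -> KEEP
r=60=111100 popcount=4 -> skip
r=61=111101 popcount=5 -> KEEP
r=62=111110 popcount=5 -> KEEP
r=63=111111 popcount=6 -> skip
r=64=1000000 popcount=1 -> skip
r=65=1000001 popcount=2 -> skip
Kept rows: 55 59 61 62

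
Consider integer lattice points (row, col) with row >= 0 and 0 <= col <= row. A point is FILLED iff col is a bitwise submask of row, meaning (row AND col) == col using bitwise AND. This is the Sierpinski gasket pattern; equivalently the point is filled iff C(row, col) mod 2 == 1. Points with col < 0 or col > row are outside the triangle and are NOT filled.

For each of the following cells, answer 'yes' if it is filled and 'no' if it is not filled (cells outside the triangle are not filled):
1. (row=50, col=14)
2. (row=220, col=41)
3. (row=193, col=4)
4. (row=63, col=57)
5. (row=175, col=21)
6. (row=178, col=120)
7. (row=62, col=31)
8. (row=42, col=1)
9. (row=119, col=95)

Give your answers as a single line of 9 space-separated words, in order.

(50,14): row=0b110010, col=0b1110, row AND col = 0b10 = 2; 2 != 14 -> empty
(220,41): row=0b11011100, col=0b101001, row AND col = 0b1000 = 8; 8 != 41 -> empty
(193,4): row=0b11000001, col=0b100, row AND col = 0b0 = 0; 0 != 4 -> empty
(63,57): row=0b111111, col=0b111001, row AND col = 0b111001 = 57; 57 == 57 -> filled
(175,21): row=0b10101111, col=0b10101, row AND col = 0b101 = 5; 5 != 21 -> empty
(178,120): row=0b10110010, col=0b1111000, row AND col = 0b110000 = 48; 48 != 120 -> empty
(62,31): row=0b111110, col=0b11111, row AND col = 0b11110 = 30; 30 != 31 -> empty
(42,1): row=0b101010, col=0b1, row AND col = 0b0 = 0; 0 != 1 -> empty
(119,95): row=0b1110111, col=0b1011111, row AND col = 0b1010111 = 87; 87 != 95 -> empty

Answer: no no no yes no no no no no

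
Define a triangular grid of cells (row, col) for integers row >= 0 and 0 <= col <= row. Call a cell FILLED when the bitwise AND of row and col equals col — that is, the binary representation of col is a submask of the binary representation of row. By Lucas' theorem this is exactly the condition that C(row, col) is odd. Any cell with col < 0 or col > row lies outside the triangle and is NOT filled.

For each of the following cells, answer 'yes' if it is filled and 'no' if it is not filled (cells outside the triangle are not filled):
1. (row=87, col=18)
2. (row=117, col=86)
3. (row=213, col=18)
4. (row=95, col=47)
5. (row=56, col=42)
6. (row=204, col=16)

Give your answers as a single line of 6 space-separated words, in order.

Answer: yes no no no no no

Derivation:
(87,18): row=0b1010111, col=0b10010, row AND col = 0b10010 = 18; 18 == 18 -> filled
(117,86): row=0b1110101, col=0b1010110, row AND col = 0b1010100 = 84; 84 != 86 -> empty
(213,18): row=0b11010101, col=0b10010, row AND col = 0b10000 = 16; 16 != 18 -> empty
(95,47): row=0b1011111, col=0b101111, row AND col = 0b1111 = 15; 15 != 47 -> empty
(56,42): row=0b111000, col=0b101010, row AND col = 0b101000 = 40; 40 != 42 -> empty
(204,16): row=0b11001100, col=0b10000, row AND col = 0b0 = 0; 0 != 16 -> empty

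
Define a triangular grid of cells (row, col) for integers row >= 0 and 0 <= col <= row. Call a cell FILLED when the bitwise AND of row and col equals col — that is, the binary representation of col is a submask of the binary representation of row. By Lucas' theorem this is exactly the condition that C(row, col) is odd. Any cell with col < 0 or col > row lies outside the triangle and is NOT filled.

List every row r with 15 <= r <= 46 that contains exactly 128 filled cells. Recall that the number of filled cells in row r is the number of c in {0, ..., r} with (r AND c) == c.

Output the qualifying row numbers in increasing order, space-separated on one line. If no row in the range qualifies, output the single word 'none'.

Row r has 2^popcount(r) filled cells, so we need popcount(r) = log2(128) = 7.
Scan r = 15..46 and keep those with exactly 7 one-bits:
r=15=1111 popcount=4 -> skip
r=16=10000 popcount=1 -> skip
r=17=10001 popcount=2 -> skip
r=18=10010 popcount=2 -> skip
r=19=10011 popcount=3 -> skip
r=20=10100 popcount=2 -> skip
r=21=10101 popcount=3 -> skip
r=22=10110 popcount=3 -> skip
r=23=10111 popcount=4 -> skip
r=24=11000 popcount=2 -> skip
r=25=11001 popcount=3 -> skip
r=26=11010 popcount=3 -> skip
r=27=11011 popcount=4 -> skip
r=28=11100 popcount=3 -> skip
r=29=11101 popcount=4 -> skip
r=30=11110 popcount=4 -> skip
r=31=11111 popcount=5 -> skip
r=32=100000 popcount=1 -> skip
r=33=100001 popcount=2 -> skip
r=34=100010 popcount=2 -> skip
r=35=100011 popcount=3 -> skip
r=36=100100 popcount=2 -> skip
r=37=100101 popcount=3 -> skip
r=38=100110 popcount=3 -> skip
r=39=100111 popcount=4 -> skip
r=40=101000 popcount=2 -> skip
r=41=101001 popcount=3 -> skip
r=42=101010 popcount=3 -> skip
r=43=101011 popcount=4 -> skip
r=44=101100 popcount=3 -> skip
r=45=101101 popcount=4 -> skip
r=46=101110 popcount=4 -> skip
Kept rows: none

Answer: none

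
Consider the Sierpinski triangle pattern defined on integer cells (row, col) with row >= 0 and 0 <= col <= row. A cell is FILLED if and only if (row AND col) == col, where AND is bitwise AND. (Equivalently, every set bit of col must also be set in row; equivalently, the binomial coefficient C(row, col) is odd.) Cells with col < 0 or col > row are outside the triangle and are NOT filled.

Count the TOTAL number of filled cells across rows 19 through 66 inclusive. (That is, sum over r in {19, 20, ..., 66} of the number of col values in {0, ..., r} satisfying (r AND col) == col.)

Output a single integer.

Answer: 648

Derivation:
r19=10011 pc3: +8 =8
r20=10100 pc2: +4 =12
r21=10101 pc3: +8 =20
r22=10110 pc3: +8 =28
r23=10111 pc4: +16 =44
r24=11000 pc2: +4 =48
r25=11001 pc3: +8 =56
r26=11010 pc3: +8 =64
r27=11011 pc4: +16 =80
r28=11100 pc3: +8 =88
r29=11101 pc4: +16 =104
r30=11110 pc4: +16 =120
r31=11111 pc5: +32 =152
r32=100000 pc1: +2 =154
r33=100001 pc2: +4 =158
r34=100010 pc2: +4 =162
r35=100011 pc3: +8 =170
r36=100100 pc2: +4 =174
r37=100101 pc3: +8 =182
r38=100110 pc3: +8 =190
r39=100111 pc4: +16 =206
r40=101000 pc2: +4 =210
r41=101001 pc3: +8 =218
r42=101010 pc3: +8 =226
r43=101011 pc4: +16 =242
r44=101100 pc3: +8 =250
r45=101101 pc4: +16 =266
r46=101110 pc4: +16 =282
r47=101111 pc5: +32 =314
r48=110000 pc2: +4 =318
r49=110001 pc3: +8 =326
r50=110010 pc3: +8 =334
r51=110011 pc4: +16 =350
r52=110100 pc3: +8 =358
r53=110101 pc4: +16 =374
r54=110110 pc4: +16 =390
r55=110111 pc5: +32 =422
r56=111000 pc3: +8 =430
r57=111001 pc4: +16 =446
r58=111010 pc4: +16 =462
r59=111011 pc5: +32 =494
r60=111100 pc4: +16 =510
r61=111101 pc5: +32 =542
r62=111110 pc5: +32 =574
r63=111111 pc6: +64 =638
r64=1000000 pc1: +2 =640
r65=1000001 pc2: +4 =644
r66=1000010 pc2: +4 =648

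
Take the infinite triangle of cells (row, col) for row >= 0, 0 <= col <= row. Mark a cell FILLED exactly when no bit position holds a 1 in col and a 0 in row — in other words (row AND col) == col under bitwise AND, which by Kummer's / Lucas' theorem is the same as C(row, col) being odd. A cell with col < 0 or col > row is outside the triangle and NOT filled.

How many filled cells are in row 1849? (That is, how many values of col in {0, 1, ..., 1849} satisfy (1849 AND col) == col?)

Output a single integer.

Answer: 128

Derivation:
1849 in binary = 11100111001
popcount(1849) = number of 1-bits in 11100111001 = 7
A col c satisfies (1849 AND c) == c iff every set bit of c is also set in 1849; each of the 7 set bits of 1849 can independently be on or off in c.
count = 2^7 = 128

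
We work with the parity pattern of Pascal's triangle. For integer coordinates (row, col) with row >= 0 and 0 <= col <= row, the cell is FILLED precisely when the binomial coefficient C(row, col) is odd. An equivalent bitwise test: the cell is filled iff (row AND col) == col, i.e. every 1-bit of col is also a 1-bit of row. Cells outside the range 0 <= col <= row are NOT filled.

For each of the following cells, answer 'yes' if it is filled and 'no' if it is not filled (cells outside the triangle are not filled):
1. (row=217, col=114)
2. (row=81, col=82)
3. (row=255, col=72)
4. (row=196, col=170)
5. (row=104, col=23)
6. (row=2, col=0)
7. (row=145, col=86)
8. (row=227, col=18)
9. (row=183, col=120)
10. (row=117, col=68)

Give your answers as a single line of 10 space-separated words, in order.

(217,114): row=0b11011001, col=0b1110010, row AND col = 0b1010000 = 80; 80 != 114 -> empty
(81,82): col outside [0, 81] -> not filled
(255,72): row=0b11111111, col=0b1001000, row AND col = 0b1001000 = 72; 72 == 72 -> filled
(196,170): row=0b11000100, col=0b10101010, row AND col = 0b10000000 = 128; 128 != 170 -> empty
(104,23): row=0b1101000, col=0b10111, row AND col = 0b0 = 0; 0 != 23 -> empty
(2,0): row=0b10, col=0b0, row AND col = 0b0 = 0; 0 == 0 -> filled
(145,86): row=0b10010001, col=0b1010110, row AND col = 0b10000 = 16; 16 != 86 -> empty
(227,18): row=0b11100011, col=0b10010, row AND col = 0b10 = 2; 2 != 18 -> empty
(183,120): row=0b10110111, col=0b1111000, row AND col = 0b110000 = 48; 48 != 120 -> empty
(117,68): row=0b1110101, col=0b1000100, row AND col = 0b1000100 = 68; 68 == 68 -> filled

Answer: no no yes no no yes no no no yes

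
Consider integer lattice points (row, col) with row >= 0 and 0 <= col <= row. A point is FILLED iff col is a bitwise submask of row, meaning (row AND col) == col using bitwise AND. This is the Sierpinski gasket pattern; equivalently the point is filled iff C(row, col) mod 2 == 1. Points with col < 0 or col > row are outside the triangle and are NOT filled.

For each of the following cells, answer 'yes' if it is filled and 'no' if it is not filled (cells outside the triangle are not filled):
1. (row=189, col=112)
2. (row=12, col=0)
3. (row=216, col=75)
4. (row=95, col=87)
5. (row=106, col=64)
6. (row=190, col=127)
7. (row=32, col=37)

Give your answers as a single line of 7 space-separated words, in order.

Answer: no yes no yes yes no no

Derivation:
(189,112): row=0b10111101, col=0b1110000, row AND col = 0b110000 = 48; 48 != 112 -> empty
(12,0): row=0b1100, col=0b0, row AND col = 0b0 = 0; 0 == 0 -> filled
(216,75): row=0b11011000, col=0b1001011, row AND col = 0b1001000 = 72; 72 != 75 -> empty
(95,87): row=0b1011111, col=0b1010111, row AND col = 0b1010111 = 87; 87 == 87 -> filled
(106,64): row=0b1101010, col=0b1000000, row AND col = 0b1000000 = 64; 64 == 64 -> filled
(190,127): row=0b10111110, col=0b1111111, row AND col = 0b111110 = 62; 62 != 127 -> empty
(32,37): col outside [0, 32] -> not filled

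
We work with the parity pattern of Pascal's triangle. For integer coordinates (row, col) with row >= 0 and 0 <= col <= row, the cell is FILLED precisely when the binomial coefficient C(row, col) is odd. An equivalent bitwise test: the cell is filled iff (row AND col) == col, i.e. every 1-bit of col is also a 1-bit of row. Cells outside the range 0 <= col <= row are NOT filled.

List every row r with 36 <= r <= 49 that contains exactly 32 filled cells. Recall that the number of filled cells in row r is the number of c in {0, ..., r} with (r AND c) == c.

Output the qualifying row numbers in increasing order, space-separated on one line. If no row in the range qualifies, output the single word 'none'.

Answer: 47

Derivation:
Row r has 2^popcount(r) filled cells, so we need popcount(r) = log2(32) = 5.
Scan r = 36..49 and keep those with exactly 5 one-bits:
r=36=100100 popcount=2 -> skip
r=37=100101 popcount=3 -> skip
r=38=100110 popcount=3 -> skip
r=39=100111 popcount=4 -> skip
r=40=101000 popcount=2 -> skip
r=41=101001 popcount=3 -> skip
r=42=101010 popcount=3 -> skip
r=43=101011 popcount=4 -> skip
r=44=101100 popcount=3 -> skip
r=45=101101 popcount=4 -> skip
r=46=101110 popcount=4 -> skip
r=47=101111 popcount=5 -> KEEP
r=48=110000 popcount=2 -> skip
r=49=110001 popcount=3 -> skip
Kept rows: 47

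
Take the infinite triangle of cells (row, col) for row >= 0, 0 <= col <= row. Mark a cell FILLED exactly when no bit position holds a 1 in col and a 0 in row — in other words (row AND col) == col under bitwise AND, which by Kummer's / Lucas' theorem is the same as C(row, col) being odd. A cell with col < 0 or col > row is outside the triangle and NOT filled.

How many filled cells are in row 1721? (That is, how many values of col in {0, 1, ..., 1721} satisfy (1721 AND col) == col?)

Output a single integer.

Answer: 128

Derivation:
1721 in binary = 11010111001
popcount(1721) = number of 1-bits in 11010111001 = 7
A col c satisfies (1721 AND c) == c iff every set bit of c is also set in 1721; each of the 7 set bits of 1721 can independently be on or off in c.
count = 2^7 = 128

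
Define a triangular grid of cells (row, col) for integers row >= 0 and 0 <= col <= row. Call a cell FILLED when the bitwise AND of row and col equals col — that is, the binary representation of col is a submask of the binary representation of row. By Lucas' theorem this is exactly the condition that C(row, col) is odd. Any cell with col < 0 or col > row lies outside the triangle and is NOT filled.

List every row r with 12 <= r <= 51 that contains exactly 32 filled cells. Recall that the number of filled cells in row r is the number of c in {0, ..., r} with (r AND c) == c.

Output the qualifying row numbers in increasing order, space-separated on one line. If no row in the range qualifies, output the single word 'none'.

Answer: 31 47

Derivation:
Row r has 2^popcount(r) filled cells, so we need popcount(r) = log2(32) = 5.
Scan r = 12..51 and keep those with exactly 5 one-bits:
r=12=1100 popcount=2 -> skip
r=13=1101 popcount=3 -> skip
r=14=1110 popcount=3 -> skip
r=15=1111 popcount=4 -> skip
r=16=10000 popcount=1 -> skip
r=17=10001 popcount=2 -> skip
r=18=10010 popcount=2 -> skip
r=19=10011 popcount=3 -> skip
r=20=10100 popcount=2 -> skip
r=21=10101 popcount=3 -> skip
r=22=10110 popcount=3 -> skip
r=23=10111 popcount=4 -> skip
r=24=11000 popcount=2 -> skip
r=25=11001 popcount=3 -> skip
r=26=11010 popcount=3 -> skip
r=27=11011 popcount=4 -> skip
r=28=11100 popcount=3 -> skip
r=29=11101 popcount=4 -> skip
r=30=11110 popcount=4 -> skip
r=31=11111 popcount=5 -> KEEP
r=32=100000 popcount=1 -> skip
r=33=100001 popcount=2 -> skip
r=34=100010 popcount=2 -> skip
r=35=100011 popcount=3 -> skip
r=36=100100 popcount=2 -> skip
r=37=100101 popcount=3 -> skip
r=38=100110 popcount=3 -> skip
r=39=100111 popcount=4 -> skip
r=40=101000 popcount=2 -> skip
r=41=101001 popcount=3 -> skip
r=42=101010 popcount=3 -> skip
r=43=101011 popcount=4 -> skip
r=44=101100 popcount=3 -> skip
r=45=101101 popcount=4 -> skip
r=46=101110 popcount=4 -> skip
r=47=101111 popcount=5 -> KEEP
r=48=110000 popcount=2 -> skip
r=49=110001 popcount=3 -> skip
r=50=110010 popcount=3 -> skip
r=51=110011 popcount=4 -> skip
Kept rows: 31 47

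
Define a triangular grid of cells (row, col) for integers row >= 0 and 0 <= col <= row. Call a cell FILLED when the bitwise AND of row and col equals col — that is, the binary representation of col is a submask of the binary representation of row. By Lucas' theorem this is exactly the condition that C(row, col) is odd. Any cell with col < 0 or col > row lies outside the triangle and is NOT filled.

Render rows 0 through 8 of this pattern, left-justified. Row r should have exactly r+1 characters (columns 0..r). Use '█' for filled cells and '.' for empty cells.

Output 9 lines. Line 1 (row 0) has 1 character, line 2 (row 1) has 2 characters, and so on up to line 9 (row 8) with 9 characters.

r0=0: █
r1=1: ██
r2=10: █.█
r3=11: ████
r4=100: █...█
r5=101: ██..██
r6=110: █.█.█.█
r7=111: ████████
r8=1000: █.......█

Answer: █
██
█.█
████
█...█
██..██
█.█.█.█
████████
█.......█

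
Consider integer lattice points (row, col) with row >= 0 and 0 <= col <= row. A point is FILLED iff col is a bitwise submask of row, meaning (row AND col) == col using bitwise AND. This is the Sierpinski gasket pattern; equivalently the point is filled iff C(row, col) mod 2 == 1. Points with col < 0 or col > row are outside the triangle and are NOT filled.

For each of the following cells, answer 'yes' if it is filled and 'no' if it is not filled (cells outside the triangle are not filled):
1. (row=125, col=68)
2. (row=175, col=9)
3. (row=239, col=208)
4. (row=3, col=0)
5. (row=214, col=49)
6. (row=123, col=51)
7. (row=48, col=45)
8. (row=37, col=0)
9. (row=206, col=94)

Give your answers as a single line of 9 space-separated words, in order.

(125,68): row=0b1111101, col=0b1000100, row AND col = 0b1000100 = 68; 68 == 68 -> filled
(175,9): row=0b10101111, col=0b1001, row AND col = 0b1001 = 9; 9 == 9 -> filled
(239,208): row=0b11101111, col=0b11010000, row AND col = 0b11000000 = 192; 192 != 208 -> empty
(3,0): row=0b11, col=0b0, row AND col = 0b0 = 0; 0 == 0 -> filled
(214,49): row=0b11010110, col=0b110001, row AND col = 0b10000 = 16; 16 != 49 -> empty
(123,51): row=0b1111011, col=0b110011, row AND col = 0b110011 = 51; 51 == 51 -> filled
(48,45): row=0b110000, col=0b101101, row AND col = 0b100000 = 32; 32 != 45 -> empty
(37,0): row=0b100101, col=0b0, row AND col = 0b0 = 0; 0 == 0 -> filled
(206,94): row=0b11001110, col=0b1011110, row AND col = 0b1001110 = 78; 78 != 94 -> empty

Answer: yes yes no yes no yes no yes no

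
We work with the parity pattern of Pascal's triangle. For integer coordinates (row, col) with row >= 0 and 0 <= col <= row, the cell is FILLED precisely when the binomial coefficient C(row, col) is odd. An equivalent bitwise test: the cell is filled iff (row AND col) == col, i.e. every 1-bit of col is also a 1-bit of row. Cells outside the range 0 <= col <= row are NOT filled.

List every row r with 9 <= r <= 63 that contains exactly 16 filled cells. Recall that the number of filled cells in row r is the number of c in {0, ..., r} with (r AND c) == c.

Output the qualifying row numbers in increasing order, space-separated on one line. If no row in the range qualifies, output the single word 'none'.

Answer: 15 23 27 29 30 39 43 45 46 51 53 54 57 58 60

Derivation:
Row r has 2^popcount(r) filled cells, so we need popcount(r) = log2(16) = 4.
Scan r = 9..63 and keep those with exactly 4 one-bits:
r=9=1001 popcount=2 -> skip
r=10=1010 popcount=2 -> skip
r=11=1011 popcount=3 -> skip
r=12=1100 popcount=2 -> skip
r=13=1101 popcount=3 -> skip
r=14=1110 popcount=3 -> skip
r=15=1111 popcount=4 -> KEEP
r=16=10000 popcount=1 -> skip
r=17=10001 popcount=2 -> skip
r=18=10010 popcount=2 -> skip
r=19=10011 popcount=3 -> skip
r=20=10100 popcount=2 -> skip
r=21=10101 popcount=3 -> skip
r=22=10110 popcount=3 -> skip
r=23=10111 popcount=4 -> KEEP
r=24=11000 popcount=2 -> skip
r=25=11001 popcount=3 -> skip
r=26=11010 popcount=3 -> skip
r=27=11011 popcount=4 -> KEEP
r=28=11100 popcount=3 -> skip
r=29=11101 popcount=4 -> KEEP
r=30=11110 popcount=4 -> KEEP
r=31=11111 popcount=5 -> skip
r=32=100000 popcount=1 -> skip
r=33=100001 popcount=2 -> skip
r=34=100010 popcount=2 -> skip
r=35=100011 popcount=3 -> skip
r=36=100100 popcount=2 -> skip
r=37=100101 popcount=3 -> skip
r=38=100110 popcount=3 -> skip
r=39=100111 popcount=4 -> KEEP
r=40=101000 popcount=2 -> skip
r=41=101001 popcount=3 -> skip
r=42=101010 popcount=3 -> skip
r=43=101011 popcount=4 -> KEEP
r=44=101100 popcount=3 -> skip
r=45=101101 popcount=4 -> KEEP
r=46=101110 popcount=4 -> KEEP
r=47=101111 popcount=5 -> skip
r=48=110000 popcount=2 -> skip
r=49=110001 popcount=3 -> skip
r=50=110010 popcount=3 -> skip
r=51=110011 popcount=4 -> KEEP
r=52=110100 popcount=3 -> skip
r=53=110101 popcount=4 -> KEEP
r=54=110110 popcount=4 -> KEEP
r=55=110111 popcount=5 -> skip
r=56=111000 popcount=3 -> skip
r=57=111001 popcount=4 -> KEEP
r=58=111010 popcount=4 -> KEEP
r=59=111011 popcount=5 -> skip
r=60=111100 popcount=4 -> KEEP
r=61=111101 popcount=5 -> skip
r=62=111110 popcount=5 -> skip
r=63=111111 popcount=6 -> skip
Kept rows: 15 23 27 29 30 39 43 45 46 51 53 54 57 58 60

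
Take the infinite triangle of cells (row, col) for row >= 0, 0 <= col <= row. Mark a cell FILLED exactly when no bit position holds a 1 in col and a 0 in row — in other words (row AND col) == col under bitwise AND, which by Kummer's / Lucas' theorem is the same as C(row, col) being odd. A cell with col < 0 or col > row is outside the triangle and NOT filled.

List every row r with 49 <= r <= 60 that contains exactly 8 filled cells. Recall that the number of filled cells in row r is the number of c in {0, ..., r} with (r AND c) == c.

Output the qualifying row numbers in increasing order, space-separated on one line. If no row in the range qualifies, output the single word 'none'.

Row r has 2^popcount(r) filled cells, so we need popcount(r) = log2(8) = 3.
Scan r = 49..60 and keep those with exactly 3 one-bits:
r=49=110001 popcount=3 -> KEEP
r=50=110010 popcount=3 -> KEEP
r=51=110011 popcount=4 -> skip
r=52=110100 popcount=3 -> KEEP
r=53=110101 popcount=4 -> skip
r=54=110110 popcount=4 -> skip
r=55=110111 popcount=5 -> skip
r=56=111000 popcount=3 -> KEEP
r=57=111001 popcount=4 -> skip
r=58=111010 popcount=4 -> skip
r=59=111011 popcount=5 -> skip
r=60=111100 popcount=4 -> skip
Kept rows: 49 50 52 56

Answer: 49 50 52 56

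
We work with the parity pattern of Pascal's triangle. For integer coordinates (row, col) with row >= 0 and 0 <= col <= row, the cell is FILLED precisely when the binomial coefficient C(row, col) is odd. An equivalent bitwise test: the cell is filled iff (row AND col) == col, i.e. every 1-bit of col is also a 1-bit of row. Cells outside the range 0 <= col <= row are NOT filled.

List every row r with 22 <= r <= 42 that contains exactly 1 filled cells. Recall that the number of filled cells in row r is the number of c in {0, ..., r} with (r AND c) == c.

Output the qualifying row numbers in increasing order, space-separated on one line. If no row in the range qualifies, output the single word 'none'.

Row r has 2^popcount(r) filled cells, so we need popcount(r) = log2(1) = 0.
Scan r = 22..42 and keep those with exactly 0 one-bits:
r=22=10110 popcount=3 -> skip
r=23=10111 popcount=4 -> skip
r=24=11000 popcount=2 -> skip
r=25=11001 popcount=3 -> skip
r=26=11010 popcount=3 -> skip
r=27=11011 popcount=4 -> skip
r=28=11100 popcount=3 -> skip
r=29=11101 popcount=4 -> skip
r=30=11110 popcount=4 -> skip
r=31=11111 popcount=5 -> skip
r=32=100000 popcount=1 -> skip
r=33=100001 popcount=2 -> skip
r=34=100010 popcount=2 -> skip
r=35=100011 popcount=3 -> skip
r=36=100100 popcount=2 -> skip
r=37=100101 popcount=3 -> skip
r=38=100110 popcount=3 -> skip
r=39=100111 popcount=4 -> skip
r=40=101000 popcount=2 -> skip
r=41=101001 popcount=3 -> skip
r=42=101010 popcount=3 -> skip
Kept rows: none

Answer: none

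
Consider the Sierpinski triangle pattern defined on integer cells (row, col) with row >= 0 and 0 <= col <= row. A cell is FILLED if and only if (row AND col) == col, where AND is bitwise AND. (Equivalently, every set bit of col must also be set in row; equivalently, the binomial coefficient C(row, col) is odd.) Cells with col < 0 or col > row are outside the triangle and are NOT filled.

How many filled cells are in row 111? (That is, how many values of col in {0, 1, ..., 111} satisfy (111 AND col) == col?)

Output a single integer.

111 in binary = 1101111
popcount(111) = number of 1-bits in 1101111 = 6
A col c satisfies (111 AND c) == c iff every set bit of c is also set in 111; each of the 6 set bits of 111 can independently be on or off in c.
count = 2^6 = 64

Answer: 64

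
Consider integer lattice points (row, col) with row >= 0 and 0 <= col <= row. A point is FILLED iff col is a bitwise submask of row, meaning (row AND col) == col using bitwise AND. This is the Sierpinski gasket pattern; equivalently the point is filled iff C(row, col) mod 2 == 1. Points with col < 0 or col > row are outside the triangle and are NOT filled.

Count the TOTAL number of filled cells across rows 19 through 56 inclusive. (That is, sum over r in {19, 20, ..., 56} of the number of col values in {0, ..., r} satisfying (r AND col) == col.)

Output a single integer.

Answer: 430

Derivation:
r19=10011 pc3: +8 =8
r20=10100 pc2: +4 =12
r21=10101 pc3: +8 =20
r22=10110 pc3: +8 =28
r23=10111 pc4: +16 =44
r24=11000 pc2: +4 =48
r25=11001 pc3: +8 =56
r26=11010 pc3: +8 =64
r27=11011 pc4: +16 =80
r28=11100 pc3: +8 =88
r29=11101 pc4: +16 =104
r30=11110 pc4: +16 =120
r31=11111 pc5: +32 =152
r32=100000 pc1: +2 =154
r33=100001 pc2: +4 =158
r34=100010 pc2: +4 =162
r35=100011 pc3: +8 =170
r36=100100 pc2: +4 =174
r37=100101 pc3: +8 =182
r38=100110 pc3: +8 =190
r39=100111 pc4: +16 =206
r40=101000 pc2: +4 =210
r41=101001 pc3: +8 =218
r42=101010 pc3: +8 =226
r43=101011 pc4: +16 =242
r44=101100 pc3: +8 =250
r45=101101 pc4: +16 =266
r46=101110 pc4: +16 =282
r47=101111 pc5: +32 =314
r48=110000 pc2: +4 =318
r49=110001 pc3: +8 =326
r50=110010 pc3: +8 =334
r51=110011 pc4: +16 =350
r52=110100 pc3: +8 =358
r53=110101 pc4: +16 =374
r54=110110 pc4: +16 =390
r55=110111 pc5: +32 =422
r56=111000 pc3: +8 =430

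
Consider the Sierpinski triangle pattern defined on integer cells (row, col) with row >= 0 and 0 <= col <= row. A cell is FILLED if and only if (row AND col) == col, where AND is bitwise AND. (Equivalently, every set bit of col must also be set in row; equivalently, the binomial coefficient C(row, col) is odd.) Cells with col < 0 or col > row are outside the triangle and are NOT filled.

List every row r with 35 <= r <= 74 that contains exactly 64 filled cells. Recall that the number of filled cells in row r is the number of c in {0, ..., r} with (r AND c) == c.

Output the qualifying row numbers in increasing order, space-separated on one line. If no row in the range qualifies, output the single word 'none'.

Answer: 63

Derivation:
Row r has 2^popcount(r) filled cells, so we need popcount(r) = log2(64) = 6.
Scan r = 35..74 and keep those with exactly 6 one-bits:
r=35=100011 popcount=3 -> skip
r=36=100100 popcount=2 -> skip
r=37=100101 popcount=3 -> skip
r=38=100110 popcount=3 -> skip
r=39=100111 popcount=4 -> skip
r=40=101000 popcount=2 -> skip
r=41=101001 popcount=3 -> skip
r=42=101010 popcount=3 -> skip
r=43=101011 popcount=4 -> skip
r=44=101100 popcount=3 -> skip
r=45=101101 popcount=4 -> skip
r=46=101110 popcount=4 -> skip
r=47=101111 popcount=5 -> skip
r=48=110000 popcount=2 -> skip
r=49=110001 popcount=3 -> skip
r=50=110010 popcount=3 -> skip
r=51=110011 popcount=4 -> skip
r=52=110100 popcount=3 -> skip
r=53=110101 popcount=4 -> skip
r=54=110110 popcount=4 -> skip
r=55=110111 popcount=5 -> skip
r=56=111000 popcount=3 -> skip
r=57=111001 popcount=4 -> skip
r=58=111010 popcount=4 -> skip
r=59=111011 popcount=5 -> skip
r=60=111100 popcount=4 -> skip
r=61=111101 popcount=5 -> skip
r=62=111110 popcount=5 -> skip
r=63=111111 popcount=6 -> KEEP
r=64=1000000 popcount=1 -> skip
r=65=1000001 popcount=2 -> skip
r=66=1000010 popcount=2 -> skip
r=67=1000011 popcount=3 -> skip
r=68=1000100 popcount=2 -> skip
r=69=1000101 popcount=3 -> skip
r=70=1000110 popcount=3 -> skip
r=71=1000111 popcount=4 -> skip
r=72=1001000 popcount=2 -> skip
r=73=1001001 popcount=3 -> skip
r=74=1001010 popcount=3 -> skip
Kept rows: 63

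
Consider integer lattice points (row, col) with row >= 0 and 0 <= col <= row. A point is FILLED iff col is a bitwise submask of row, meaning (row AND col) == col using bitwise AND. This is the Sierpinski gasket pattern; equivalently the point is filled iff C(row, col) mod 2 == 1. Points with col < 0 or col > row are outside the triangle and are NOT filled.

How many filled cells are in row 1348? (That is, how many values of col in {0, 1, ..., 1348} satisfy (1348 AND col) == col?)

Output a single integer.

1348 in binary = 10101000100
popcount(1348) = number of 1-bits in 10101000100 = 4
A col c satisfies (1348 AND c) == c iff every set bit of c is also set in 1348; each of the 4 set bits of 1348 can independently be on or off in c.
count = 2^4 = 16

Answer: 16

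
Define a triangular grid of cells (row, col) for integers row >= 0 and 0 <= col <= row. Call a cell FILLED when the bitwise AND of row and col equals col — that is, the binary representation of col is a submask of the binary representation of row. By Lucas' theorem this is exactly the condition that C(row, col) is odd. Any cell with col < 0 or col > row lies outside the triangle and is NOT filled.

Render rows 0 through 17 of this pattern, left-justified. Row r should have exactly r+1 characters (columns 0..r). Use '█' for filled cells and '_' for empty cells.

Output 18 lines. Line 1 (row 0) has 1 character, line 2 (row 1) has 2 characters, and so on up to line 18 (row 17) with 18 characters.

r0=0: █
r1=1: ██
r2=10: █_█
r3=11: ████
r4=100: █___█
r5=101: ██__██
r6=110: █_█_█_█
r7=111: ████████
r8=1000: █_______█
r9=1001: ██______██
r10=1010: █_█_____█_█
r11=1011: ████____████
r12=1100: █___█___█___█
r13=1101: ██__██__██__██
r14=1110: █_█_█_█_█_█_█_█
r15=1111: ████████████████
r16=10000: █_______________█
r17=10001: ██______________██

Answer: █
██
█_█
████
█___█
██__██
█_█_█_█
████████
█_______█
██______██
█_█_____█_█
████____████
█___█___█___█
██__██__██__██
█_█_█_█_█_█_█_█
████████████████
█_______________█
██______________██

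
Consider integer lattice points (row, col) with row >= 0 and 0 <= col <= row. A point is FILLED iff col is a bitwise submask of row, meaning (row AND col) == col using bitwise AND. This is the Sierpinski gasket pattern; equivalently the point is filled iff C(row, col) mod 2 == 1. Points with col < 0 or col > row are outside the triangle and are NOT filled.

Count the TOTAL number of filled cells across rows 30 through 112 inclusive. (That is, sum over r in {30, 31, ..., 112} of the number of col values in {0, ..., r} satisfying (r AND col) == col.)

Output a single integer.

Answer: 1352

Derivation:
r30=11110 pc4: +16 =16
r31=11111 pc5: +32 =48
r32=100000 pc1: +2 =50
r33=100001 pc2: +4 =54
r34=100010 pc2: +4 =58
r35=100011 pc3: +8 =66
r36=100100 pc2: +4 =70
r37=100101 pc3: +8 =78
r38=100110 pc3: +8 =86
r39=100111 pc4: +16 =102
r40=101000 pc2: +4 =106
r41=101001 pc3: +8 =114
r42=101010 pc3: +8 =122
r43=101011 pc4: +16 =138
r44=101100 pc3: +8 =146
r45=101101 pc4: +16 =162
r46=101110 pc4: +16 =178
r47=101111 pc5: +32 =210
r48=110000 pc2: +4 =214
r49=110001 pc3: +8 =222
r50=110010 pc3: +8 =230
r51=110011 pc4: +16 =246
r52=110100 pc3: +8 =254
r53=110101 pc4: +16 =270
r54=110110 pc4: +16 =286
r55=110111 pc5: +32 =318
r56=111000 pc3: +8 =326
r57=111001 pc4: +16 =342
r58=111010 pc4: +16 =358
r59=111011 pc5: +32 =390
r60=111100 pc4: +16 =406
r61=111101 pc5: +32 =438
r62=111110 pc5: +32 =470
r63=111111 pc6: +64 =534
r64=1000000 pc1: +2 =536
r65=1000001 pc2: +4 =540
r66=1000010 pc2: +4 =544
r67=1000011 pc3: +8 =552
r68=1000100 pc2: +4 =556
r69=1000101 pc3: +8 =564
r70=1000110 pc3: +8 =572
r71=1000111 pc4: +16 =588
r72=1001000 pc2: +4 =592
r73=1001001 pc3: +8 =600
r74=1001010 pc3: +8 =608
r75=1001011 pc4: +16 =624
r76=1001100 pc3: +8 =632
r77=1001101 pc4: +16 =648
r78=1001110 pc4: +16 =664
r79=1001111 pc5: +32 =696
r80=1010000 pc2: +4 =700
r81=1010001 pc3: +8 =708
r82=1010010 pc3: +8 =716
r83=1010011 pc4: +16 =732
r84=1010100 pc3: +8 =740
r85=1010101 pc4: +16 =756
r86=1010110 pc4: +16 =772
r87=1010111 pc5: +32 =804
r88=1011000 pc3: +8 =812
r89=1011001 pc4: +16 =828
r90=1011010 pc4: +16 =844
r91=1011011 pc5: +32 =876
r92=1011100 pc4: +16 =892
r93=1011101 pc5: +32 =924
r94=1011110 pc5: +32 =956
r95=1011111 pc6: +64 =1020
r96=1100000 pc2: +4 =1024
r97=1100001 pc3: +8 =1032
r98=1100010 pc3: +8 =1040
r99=1100011 pc4: +16 =1056
r100=1100100 pc3: +8 =1064
r101=1100101 pc4: +16 =1080
r102=1100110 pc4: +16 =1096
r103=1100111 pc5: +32 =1128
r104=1101000 pc3: +8 =1136
r105=1101001 pc4: +16 =1152
r106=1101010 pc4: +16 =1168
r107=1101011 pc5: +32 =1200
r108=1101100 pc4: +16 =1216
r109=1101101 pc5: +32 =1248
r110=1101110 pc5: +32 =1280
r111=1101111 pc6: +64 =1344
r112=1110000 pc3: +8 =1352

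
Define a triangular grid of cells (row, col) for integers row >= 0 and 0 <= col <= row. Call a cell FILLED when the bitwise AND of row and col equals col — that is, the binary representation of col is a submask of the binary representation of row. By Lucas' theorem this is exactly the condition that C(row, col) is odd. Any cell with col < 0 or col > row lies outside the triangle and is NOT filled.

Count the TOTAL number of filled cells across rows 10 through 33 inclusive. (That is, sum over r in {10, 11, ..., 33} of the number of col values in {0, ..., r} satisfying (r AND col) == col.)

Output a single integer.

Answer: 216

Derivation:
r10=1010 pc2: +4 =4
r11=1011 pc3: +8 =12
r12=1100 pc2: +4 =16
r13=1101 pc3: +8 =24
r14=1110 pc3: +8 =32
r15=1111 pc4: +16 =48
r16=10000 pc1: +2 =50
r17=10001 pc2: +4 =54
r18=10010 pc2: +4 =58
r19=10011 pc3: +8 =66
r20=10100 pc2: +4 =70
r21=10101 pc3: +8 =78
r22=10110 pc3: +8 =86
r23=10111 pc4: +16 =102
r24=11000 pc2: +4 =106
r25=11001 pc3: +8 =114
r26=11010 pc3: +8 =122
r27=11011 pc4: +16 =138
r28=11100 pc3: +8 =146
r29=11101 pc4: +16 =162
r30=11110 pc4: +16 =178
r31=11111 pc5: +32 =210
r32=100000 pc1: +2 =212
r33=100001 pc2: +4 =216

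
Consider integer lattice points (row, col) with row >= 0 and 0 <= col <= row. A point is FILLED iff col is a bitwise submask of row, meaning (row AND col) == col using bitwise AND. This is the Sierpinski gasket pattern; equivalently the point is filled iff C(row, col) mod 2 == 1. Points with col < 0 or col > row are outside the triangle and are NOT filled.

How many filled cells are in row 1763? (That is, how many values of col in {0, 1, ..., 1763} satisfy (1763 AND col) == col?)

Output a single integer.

1763 in binary = 11011100011
popcount(1763) = number of 1-bits in 11011100011 = 7
A col c satisfies (1763 AND c) == c iff every set bit of c is also set in 1763; each of the 7 set bits of 1763 can independently be on or off in c.
count = 2^7 = 128

Answer: 128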